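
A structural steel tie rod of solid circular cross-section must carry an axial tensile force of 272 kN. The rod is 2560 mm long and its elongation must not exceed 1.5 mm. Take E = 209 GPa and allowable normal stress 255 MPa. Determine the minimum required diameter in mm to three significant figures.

53.2 mm

Required area A ≥ P/σ_allow = 272000/255 = 1067 mm².
For a solid circular section, d ≥ √(4A/π) = 36.85 mm.
Elongation limit: A ≥ PL/(Eδ_allow) = 272000·2560/(209000·1.5) = 2221 mm² ⇒ d ≥ 53.18 mm.
The elongation limit governs.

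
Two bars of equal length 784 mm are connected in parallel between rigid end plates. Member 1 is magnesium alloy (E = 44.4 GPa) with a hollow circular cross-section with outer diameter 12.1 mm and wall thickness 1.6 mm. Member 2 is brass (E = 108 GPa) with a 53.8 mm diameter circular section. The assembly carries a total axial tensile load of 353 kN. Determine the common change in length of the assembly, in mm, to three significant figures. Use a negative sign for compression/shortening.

1.12 mm

A_1 = 52.78 mm².
A_2 = 2273 mm².
Equal strain + equilibrium ⇒ each member carries load in proportion to AE: A₁E₁ = 2343000 N, A₂E₂ = 245500000 N, ΣAE = 247900000 N.
δ = PL/ΣAE = 353000·784/247900000 = 1.117 mm.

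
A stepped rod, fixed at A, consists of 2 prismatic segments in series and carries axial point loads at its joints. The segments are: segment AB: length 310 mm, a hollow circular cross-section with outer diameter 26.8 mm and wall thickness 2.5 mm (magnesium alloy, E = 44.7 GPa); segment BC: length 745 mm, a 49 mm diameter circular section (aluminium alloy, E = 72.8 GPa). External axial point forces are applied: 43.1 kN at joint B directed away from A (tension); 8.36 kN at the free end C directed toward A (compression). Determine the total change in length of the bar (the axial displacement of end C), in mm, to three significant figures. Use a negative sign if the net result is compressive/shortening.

1.22 mm

Internal axial forces (sectioning from the free end, tension +): N_BC = -8.36 kN, N_AB = 34.74 kN.
A_AB = 190.9 mm².
A_BC = 1886 mm².
δ_AB = 34740·310/(190.9·44700) = 1.262 mm
δ_BC = -8360·745/(1886·72800) = -0.04537 mm
δ = Σδ_i = 1.217 mm.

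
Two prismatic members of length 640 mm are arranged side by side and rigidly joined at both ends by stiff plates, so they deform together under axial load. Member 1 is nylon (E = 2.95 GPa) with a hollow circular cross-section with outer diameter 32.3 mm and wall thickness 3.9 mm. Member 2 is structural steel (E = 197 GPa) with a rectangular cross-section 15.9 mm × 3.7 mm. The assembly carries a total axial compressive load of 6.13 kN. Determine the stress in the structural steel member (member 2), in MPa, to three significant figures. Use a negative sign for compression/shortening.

-95.7 MPa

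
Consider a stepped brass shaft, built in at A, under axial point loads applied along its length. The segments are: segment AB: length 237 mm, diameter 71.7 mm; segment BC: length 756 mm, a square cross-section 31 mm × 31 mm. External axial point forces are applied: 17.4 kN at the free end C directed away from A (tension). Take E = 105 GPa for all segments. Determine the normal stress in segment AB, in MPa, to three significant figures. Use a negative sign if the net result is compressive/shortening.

Internal axial forces (sectioning from the free end, tension +): N_BC = 17.4 kN, N_AB = 17.4 kN.
A_AB = 4038 mm².
σ_AB = N_AB/A_AB = 17400/4038 = 4.309 MPa.

4.31 MPa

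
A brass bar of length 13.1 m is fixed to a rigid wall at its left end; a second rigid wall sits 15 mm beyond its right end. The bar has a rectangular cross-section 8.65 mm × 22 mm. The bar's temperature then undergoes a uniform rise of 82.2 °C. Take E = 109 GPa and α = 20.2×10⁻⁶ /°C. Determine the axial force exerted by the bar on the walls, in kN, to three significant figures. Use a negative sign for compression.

Free thermal expansion αLΔT = 20.2e-6 · 13100 · 82.2 = 21.75 mm.
The walls engage after the gap closes; constrained expansion = 21.75 − 15 = 6.752 mm.
The walls impose strain ε = −(6.752)/13100 = -5.1540e-04; σ = Eε = 109000 · -5.1540e-04 = -56.18 MPa.
Wall reaction R = σ·A = -56.18·190.3 = -10690 N = -10.69 kN.

-10.7 kN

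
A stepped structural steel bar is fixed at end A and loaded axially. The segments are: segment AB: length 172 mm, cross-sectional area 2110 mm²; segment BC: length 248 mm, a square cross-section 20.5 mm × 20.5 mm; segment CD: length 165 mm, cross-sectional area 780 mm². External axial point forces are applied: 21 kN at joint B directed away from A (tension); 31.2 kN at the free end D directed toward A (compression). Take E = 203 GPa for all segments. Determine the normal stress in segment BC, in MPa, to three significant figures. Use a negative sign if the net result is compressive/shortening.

-74.2 MPa

Internal axial forces (sectioning from the free end, tension +): N_CD = -31.2 kN, N_BC = -31.2 kN, N_AB = -10.2 kN.
A_BC = 420.2 mm².
σ_BC = N_BC/A_BC = -31200/420.2 = -74.24 MPa.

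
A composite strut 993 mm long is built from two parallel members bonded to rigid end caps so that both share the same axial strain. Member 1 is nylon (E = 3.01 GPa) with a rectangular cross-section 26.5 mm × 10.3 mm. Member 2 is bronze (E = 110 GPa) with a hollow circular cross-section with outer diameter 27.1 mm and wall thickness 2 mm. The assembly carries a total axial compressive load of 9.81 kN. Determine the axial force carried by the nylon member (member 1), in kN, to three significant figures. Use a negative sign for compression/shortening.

A_1 = 273 mm².
A_2 = 157.7 mm².
Equal strain + equilibrium ⇒ each member carries load in proportion to AE: A₁E₁ = 821600 N, A₂E₂ = 17350000 N, ΣAE = 18170000 N.
F₁ = P·A₁E₁/ΣAE = -9810·821600/18170000 = -443.6 N.

-0.444 kN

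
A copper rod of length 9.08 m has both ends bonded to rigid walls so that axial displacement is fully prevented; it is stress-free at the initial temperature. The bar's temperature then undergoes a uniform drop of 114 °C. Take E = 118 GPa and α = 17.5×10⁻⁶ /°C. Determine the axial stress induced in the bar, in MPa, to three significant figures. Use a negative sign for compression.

235 MPa

Free thermal expansion αLΔT = 17.5e-6 · 9080 · -114 = -18.11 mm.
The walls impose strain ε = −(-18.11)/9080 = 1.9950e-03; σ = Eε = 118000 · 1.9950e-03 = 235.4 MPa.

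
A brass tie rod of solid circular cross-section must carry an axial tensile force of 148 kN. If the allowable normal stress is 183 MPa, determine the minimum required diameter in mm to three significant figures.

Required area A ≥ P/σ_allow = 148000/183 = 808.7 mm².
For a solid circular section, d ≥ √(4A/π) = 32.09 mm.

32.1 mm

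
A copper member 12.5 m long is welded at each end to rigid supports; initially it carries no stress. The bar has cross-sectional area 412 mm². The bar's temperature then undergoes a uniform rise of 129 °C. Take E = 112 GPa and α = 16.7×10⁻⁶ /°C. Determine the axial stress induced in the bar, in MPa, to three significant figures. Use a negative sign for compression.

-241 MPa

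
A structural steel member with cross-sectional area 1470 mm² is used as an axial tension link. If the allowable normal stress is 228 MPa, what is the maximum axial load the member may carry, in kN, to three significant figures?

P_max = σ_allow · A = 228 · 1470 = 335200 N = 335.2 kN.

335 kN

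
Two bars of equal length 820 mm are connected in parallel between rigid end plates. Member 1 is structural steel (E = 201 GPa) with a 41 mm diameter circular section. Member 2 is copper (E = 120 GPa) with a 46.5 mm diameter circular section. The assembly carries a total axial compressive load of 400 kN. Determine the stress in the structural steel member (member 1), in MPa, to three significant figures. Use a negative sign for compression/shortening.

A_1 = 1320 mm².
A_2 = 1698 mm².
Equal strain + equilibrium ⇒ each member carries load in proportion to AE: A₁E₁ = 265400000 N, A₂E₂ = 203800000 N, ΣAE = 469200000 N.
σ₁ = P·E₁/ΣAE = -400000·201000/469200000 = -171.4 MPa.

-171 MPa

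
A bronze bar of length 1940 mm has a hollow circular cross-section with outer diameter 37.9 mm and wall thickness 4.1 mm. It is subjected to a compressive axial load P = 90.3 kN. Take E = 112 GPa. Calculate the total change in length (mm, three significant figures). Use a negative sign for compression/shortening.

-3.59 mm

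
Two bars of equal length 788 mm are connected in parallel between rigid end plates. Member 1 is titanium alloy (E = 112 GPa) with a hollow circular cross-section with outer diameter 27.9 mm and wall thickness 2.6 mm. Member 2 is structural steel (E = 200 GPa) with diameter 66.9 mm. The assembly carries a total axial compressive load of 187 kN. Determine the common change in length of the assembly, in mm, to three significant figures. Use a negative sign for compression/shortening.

-0.203 mm

A_1 = 206.7 mm².
A_2 = 3515 mm².
Equal strain + equilibrium ⇒ each member carries load in proportion to AE: A₁E₁ = 23150000 N, A₂E₂ = 703000000 N, ΣAE = 726200000 N.
δ = PL/ΣAE = -187000·788/726200000 = -0.2029 mm.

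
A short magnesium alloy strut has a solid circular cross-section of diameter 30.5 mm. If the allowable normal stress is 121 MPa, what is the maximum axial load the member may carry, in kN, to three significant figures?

88.4 kN

A = 730.6 mm².
P_max = σ_allow · A = 121 · 730.6 = 88400 N = 88.4 kN.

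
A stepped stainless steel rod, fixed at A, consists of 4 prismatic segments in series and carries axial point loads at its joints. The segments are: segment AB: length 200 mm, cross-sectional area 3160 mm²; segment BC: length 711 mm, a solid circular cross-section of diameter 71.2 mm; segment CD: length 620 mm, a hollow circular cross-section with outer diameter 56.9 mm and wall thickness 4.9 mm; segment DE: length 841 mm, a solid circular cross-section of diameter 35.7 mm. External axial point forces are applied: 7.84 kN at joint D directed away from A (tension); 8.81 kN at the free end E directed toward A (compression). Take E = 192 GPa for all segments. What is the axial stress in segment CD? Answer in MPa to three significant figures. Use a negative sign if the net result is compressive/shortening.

-1.21 MPa

Internal axial forces (sectioning from the free end, tension +): N_DE = -8.81 kN, N_CD = -0.97 kN, N_BC = -0.97 kN, N_AB = -0.97 kN.
A_CD = 800.5 mm².
σ_CD = N_CD/A_CD = -970/800.5 = -1.212 MPa.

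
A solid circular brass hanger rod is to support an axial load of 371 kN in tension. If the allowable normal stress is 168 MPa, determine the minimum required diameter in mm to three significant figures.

53.0 mm

Required area A ≥ P/σ_allow = 371000/168 = 2208 mm².
For a solid circular section, d ≥ √(4A/π) = 53.03 mm.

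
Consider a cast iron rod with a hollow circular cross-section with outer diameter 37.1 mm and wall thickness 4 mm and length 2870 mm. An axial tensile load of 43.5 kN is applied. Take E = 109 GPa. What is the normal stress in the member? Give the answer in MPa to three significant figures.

A = 415.9 mm².
σ = N/A = 43500/415.9 = 104.6 MPa.

105 MPa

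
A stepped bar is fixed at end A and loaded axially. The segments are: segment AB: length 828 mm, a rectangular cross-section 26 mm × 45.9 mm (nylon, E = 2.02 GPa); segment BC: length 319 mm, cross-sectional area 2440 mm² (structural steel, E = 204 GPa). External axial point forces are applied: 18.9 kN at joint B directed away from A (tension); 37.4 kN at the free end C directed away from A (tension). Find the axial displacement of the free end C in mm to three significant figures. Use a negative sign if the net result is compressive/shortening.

19.4 mm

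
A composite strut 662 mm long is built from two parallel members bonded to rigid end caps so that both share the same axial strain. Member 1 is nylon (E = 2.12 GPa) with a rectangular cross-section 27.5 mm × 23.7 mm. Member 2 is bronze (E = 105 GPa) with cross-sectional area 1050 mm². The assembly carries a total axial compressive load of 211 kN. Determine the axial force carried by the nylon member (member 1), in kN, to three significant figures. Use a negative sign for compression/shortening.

A_1 = 651.8 mm².
Equal strain + equilibrium ⇒ each member carries load in proportion to AE: A₁E₁ = 1382000 N, A₂E₂ = 110200000 N, ΣAE = 111600000 N.
F₁ = P·A₁E₁/ΣAE = -211000·1382000/111600000 = -2612 N.

-2.61 kN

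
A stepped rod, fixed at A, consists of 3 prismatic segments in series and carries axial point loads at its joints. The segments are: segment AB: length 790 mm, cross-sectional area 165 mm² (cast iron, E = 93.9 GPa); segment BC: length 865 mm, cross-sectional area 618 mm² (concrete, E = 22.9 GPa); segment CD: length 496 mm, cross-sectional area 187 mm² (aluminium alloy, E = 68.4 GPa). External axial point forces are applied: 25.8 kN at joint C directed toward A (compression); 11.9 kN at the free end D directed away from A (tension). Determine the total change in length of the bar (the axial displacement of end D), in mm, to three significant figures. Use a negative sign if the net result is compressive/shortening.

-1.10 mm

Internal axial forces (sectioning from the free end, tension +): N_CD = 11.9 kN, N_BC = -13.9 kN, N_AB = -13.9 kN.
δ_AB = -13900·790/(165·93900) = -0.7087 mm
δ_BC = -13900·865/(618·22900) = -0.8496 mm
δ_CD = 11900·496/(187·68400) = 0.4615 mm
δ = Σδ_i = -1.097 mm.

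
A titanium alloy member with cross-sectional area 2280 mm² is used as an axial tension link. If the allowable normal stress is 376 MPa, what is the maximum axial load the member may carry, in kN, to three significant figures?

857 kN

P_max = σ_allow · A = 376 · 2280 = 857300 N = 857.3 kN.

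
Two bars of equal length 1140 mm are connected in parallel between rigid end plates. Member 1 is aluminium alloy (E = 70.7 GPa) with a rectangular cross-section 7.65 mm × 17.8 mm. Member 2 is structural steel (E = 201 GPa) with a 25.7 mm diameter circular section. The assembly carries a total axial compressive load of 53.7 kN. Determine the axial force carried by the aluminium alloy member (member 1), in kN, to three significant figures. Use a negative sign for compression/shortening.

A_1 = 136.2 mm².
A_2 = 518.7 mm².
Equal strain + equilibrium ⇒ each member carries load in proportion to AE: A₁E₁ = 9627000 N, A₂E₂ = 104300000 N, ΣAE = 113900000 N.
F₁ = P·A₁E₁/ΣAE = -53700·9627000/113900000 = -4539 N.

-4.54 kN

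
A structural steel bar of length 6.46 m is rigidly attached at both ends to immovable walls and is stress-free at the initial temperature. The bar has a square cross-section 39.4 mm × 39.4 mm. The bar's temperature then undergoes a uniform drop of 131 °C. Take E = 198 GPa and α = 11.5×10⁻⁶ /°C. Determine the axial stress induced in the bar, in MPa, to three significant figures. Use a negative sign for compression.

Free thermal expansion αLΔT = 11.5e-6 · 6460 · -131 = -9.732 mm.
The walls impose strain ε = −(-9.732)/6460 = 1.5065e-03; σ = Eε = 198000 · 1.5065e-03 = 298.3 MPa.

298 MPa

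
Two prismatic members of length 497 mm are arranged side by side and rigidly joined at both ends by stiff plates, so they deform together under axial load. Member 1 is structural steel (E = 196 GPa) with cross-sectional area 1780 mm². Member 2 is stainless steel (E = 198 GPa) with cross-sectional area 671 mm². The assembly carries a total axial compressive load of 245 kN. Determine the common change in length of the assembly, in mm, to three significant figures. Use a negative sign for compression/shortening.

-0.253 mm

Equal strain + equilibrium ⇒ each member carries load in proportion to AE: A₁E₁ = 348900000 N, A₂E₂ = 132900000 N, ΣAE = 481700000 N.
δ = PL/ΣAE = -245000·497/481700000 = -0.2528 mm.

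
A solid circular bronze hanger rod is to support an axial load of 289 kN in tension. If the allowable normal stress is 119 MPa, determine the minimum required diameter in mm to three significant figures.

55.6 mm

Required area A ≥ P/σ_allow = 289000/119 = 2429 mm².
For a solid circular section, d ≥ √(4A/π) = 55.61 mm.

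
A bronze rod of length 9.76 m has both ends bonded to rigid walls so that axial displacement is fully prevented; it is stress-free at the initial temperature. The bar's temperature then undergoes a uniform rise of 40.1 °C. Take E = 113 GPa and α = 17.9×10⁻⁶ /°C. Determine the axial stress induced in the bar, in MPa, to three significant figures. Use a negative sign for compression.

-81.1 MPa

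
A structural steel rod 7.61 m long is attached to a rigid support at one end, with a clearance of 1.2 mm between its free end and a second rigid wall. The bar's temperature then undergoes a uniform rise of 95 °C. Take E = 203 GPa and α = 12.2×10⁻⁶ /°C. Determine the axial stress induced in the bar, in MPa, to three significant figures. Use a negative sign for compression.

-203 MPa

Free thermal expansion αLΔT = 12.2e-6 · 7610 · 95 = 8.82 mm.
The walls engage after the gap closes; constrained expansion = 8.82 − 1.2 = 7.62 mm.
The walls impose strain ε = −(7.62)/7610 = -1.0013e-03; σ = Eε = 203000 · -1.0013e-03 = -203.3 MPa.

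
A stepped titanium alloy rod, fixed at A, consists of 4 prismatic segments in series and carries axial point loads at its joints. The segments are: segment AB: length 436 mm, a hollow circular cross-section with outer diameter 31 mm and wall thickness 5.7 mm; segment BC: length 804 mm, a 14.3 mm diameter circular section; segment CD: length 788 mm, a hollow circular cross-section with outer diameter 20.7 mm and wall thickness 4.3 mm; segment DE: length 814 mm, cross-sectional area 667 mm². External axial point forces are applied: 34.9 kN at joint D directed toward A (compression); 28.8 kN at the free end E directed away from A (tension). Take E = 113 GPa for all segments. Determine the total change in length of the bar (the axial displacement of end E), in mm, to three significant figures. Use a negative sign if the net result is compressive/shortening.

-0.203 mm

Internal axial forces (sectioning from the free end, tension +): N_DE = 28.8 kN, N_CD = -6.1 kN, N_BC = -6.1 kN, N_AB = -6.1 kN.
A_AB = 453 mm².
A_BC = 160.6 mm².
A_CD = 221.5 mm².
δ_AB = -6100·436/(453·113000) = -0.05195 mm
δ_BC = -6100·804/(160.6·113000) = -0.2702 mm
δ_CD = -6100·788/(221.5·113000) = -0.192 mm
δ_DE = 28800·814/(667·113000) = 0.311 mm
δ = Σδ_i = -0.2032 mm.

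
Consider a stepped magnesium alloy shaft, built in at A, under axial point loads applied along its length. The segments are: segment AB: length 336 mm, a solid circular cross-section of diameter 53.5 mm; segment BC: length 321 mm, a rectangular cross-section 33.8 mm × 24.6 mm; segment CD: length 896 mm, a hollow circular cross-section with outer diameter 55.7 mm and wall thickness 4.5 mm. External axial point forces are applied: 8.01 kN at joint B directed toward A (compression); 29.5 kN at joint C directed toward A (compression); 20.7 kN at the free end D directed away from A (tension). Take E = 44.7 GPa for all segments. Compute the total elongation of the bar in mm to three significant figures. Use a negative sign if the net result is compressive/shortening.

Internal axial forces (sectioning from the free end, tension +): N_CD = 20.7 kN, N_BC = -8.8 kN, N_AB = -16.81 kN.
A_AB = 2248 mm².
A_BC = 831.5 mm².
A_CD = 723.8 mm².
δ_AB = -16810·336/(2248·44700) = -0.05621 mm
δ_BC = -8800·321/(831.5·44700) = -0.076 mm
δ_CD = 20700·896/(723.8·44700) = 0.5732 mm
δ = Σδ_i = 0.441 mm.

0.441 mm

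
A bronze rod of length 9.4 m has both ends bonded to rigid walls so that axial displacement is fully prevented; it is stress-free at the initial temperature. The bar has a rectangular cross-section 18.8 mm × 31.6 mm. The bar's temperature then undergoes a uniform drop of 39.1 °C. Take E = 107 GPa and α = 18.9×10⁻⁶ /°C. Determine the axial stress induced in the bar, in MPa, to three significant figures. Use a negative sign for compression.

79.1 MPa

Free thermal expansion αLΔT = 18.9e-6 · 9400 · -39.1 = -6.947 mm.
The walls impose strain ε = −(-6.947)/9400 = 7.3899e-04; σ = Eε = 107000 · 7.3899e-04 = 79.07 MPa.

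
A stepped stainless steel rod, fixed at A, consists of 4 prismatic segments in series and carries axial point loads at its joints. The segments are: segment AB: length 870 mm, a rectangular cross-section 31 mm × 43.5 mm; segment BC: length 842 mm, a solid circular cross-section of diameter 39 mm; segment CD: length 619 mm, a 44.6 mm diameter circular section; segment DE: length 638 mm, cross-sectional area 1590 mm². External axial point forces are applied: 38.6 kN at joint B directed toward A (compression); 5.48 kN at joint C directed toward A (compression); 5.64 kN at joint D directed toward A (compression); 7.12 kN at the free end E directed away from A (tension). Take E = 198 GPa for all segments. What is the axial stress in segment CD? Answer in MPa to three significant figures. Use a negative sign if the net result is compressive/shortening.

Internal axial forces (sectioning from the free end, tension +): N_DE = 7.12 kN, N_CD = 1.48 kN, N_BC = -4 kN, N_AB = -42.6 kN.
A_CD = 1562 mm².
σ_CD = N_CD/A_CD = 1480/1562 = 0.9473 MPa.

0.947 MPa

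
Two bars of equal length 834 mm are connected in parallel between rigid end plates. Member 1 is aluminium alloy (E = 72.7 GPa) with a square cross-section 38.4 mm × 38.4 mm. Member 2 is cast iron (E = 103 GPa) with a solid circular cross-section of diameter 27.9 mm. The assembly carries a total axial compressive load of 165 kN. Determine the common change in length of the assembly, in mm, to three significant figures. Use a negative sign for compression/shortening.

-0.809 mm

A_1 = 1475 mm².
A_2 = 611.4 mm².
Equal strain + equilibrium ⇒ each member carries load in proportion to AE: A₁E₁ = 107200000 N, A₂E₂ = 62970000 N, ΣAE = 170200000 N.
δ = PL/ΣAE = -165000·834/170200000 = -0.8087 mm.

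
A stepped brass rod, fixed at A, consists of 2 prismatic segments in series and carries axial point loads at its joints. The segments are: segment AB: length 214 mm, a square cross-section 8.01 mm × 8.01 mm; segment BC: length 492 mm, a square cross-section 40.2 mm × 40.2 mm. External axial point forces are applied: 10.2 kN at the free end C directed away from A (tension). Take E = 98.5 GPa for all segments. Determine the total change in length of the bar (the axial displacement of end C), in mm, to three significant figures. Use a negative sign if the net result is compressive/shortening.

0.377 mm

Internal axial forces (sectioning from the free end, tension +): N_BC = 10.2 kN, N_AB = 10.2 kN.
A_AB = 64.16 mm².
A_BC = 1616 mm².
δ_AB = 10200·214/(64.16·98500) = 0.3454 mm
δ_BC = 10200·492/(1616·98500) = 0.03153 mm
δ = Σδ_i = 0.3769 mm.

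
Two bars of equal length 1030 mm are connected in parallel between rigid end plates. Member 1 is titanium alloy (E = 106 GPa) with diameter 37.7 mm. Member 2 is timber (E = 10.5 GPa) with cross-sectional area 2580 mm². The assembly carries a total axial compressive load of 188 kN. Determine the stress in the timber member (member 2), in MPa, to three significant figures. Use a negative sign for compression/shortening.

A_1 = 1116 mm².
Equal strain + equilibrium ⇒ each member carries load in proportion to AE: A₁E₁ = 118300000 N, A₂E₂ = 27090000 N, ΣAE = 145400000 N.
σ₂ = P·E₂/ΣAE = -188000·10500/145400000 = -13.57 MPa.

-13.6 MPa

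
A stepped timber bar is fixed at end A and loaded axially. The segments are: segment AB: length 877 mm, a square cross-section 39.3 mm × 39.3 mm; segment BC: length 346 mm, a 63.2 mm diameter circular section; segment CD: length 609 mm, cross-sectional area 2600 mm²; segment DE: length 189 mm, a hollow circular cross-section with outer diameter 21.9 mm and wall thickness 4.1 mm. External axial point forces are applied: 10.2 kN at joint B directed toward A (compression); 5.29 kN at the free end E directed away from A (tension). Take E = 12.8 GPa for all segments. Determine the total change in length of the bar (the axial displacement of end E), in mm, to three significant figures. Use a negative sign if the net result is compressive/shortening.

0.265 mm

Internal axial forces (sectioning from the free end, tension +): N_DE = 5.29 kN, N_CD = 5.29 kN, N_BC = 5.29 kN, N_AB = -4.91 kN.
A_AB = 1544 mm².
A_BC = 3137 mm².
A_DE = 229.3 mm².
δ_AB = -4910·877/(1544·12800) = -0.2178 mm
δ_BC = 5290·346/(3137·12800) = 0.04558 mm
δ_CD = 5290·609/(2600·12800) = 0.0968 mm
δ_DE = 5290·189/(229.3·12800) = 0.3407 mm
δ = Σδ_i = 0.2653 mm.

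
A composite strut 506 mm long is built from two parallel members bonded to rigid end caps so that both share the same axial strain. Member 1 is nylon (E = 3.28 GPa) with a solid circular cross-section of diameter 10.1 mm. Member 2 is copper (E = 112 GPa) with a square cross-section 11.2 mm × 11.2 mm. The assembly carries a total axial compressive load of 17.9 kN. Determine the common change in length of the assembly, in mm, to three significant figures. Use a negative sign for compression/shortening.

A_1 = 80.12 mm².
A_2 = 125.4 mm².
Equal strain + equilibrium ⇒ each member carries load in proportion to AE: A₁E₁ = 262800 N, A₂E₂ = 14050000 N, ΣAE = 14310000 N.
δ = PL/ΣAE = -17900·506/14310000 = -0.6329 mm.

-0.633 mm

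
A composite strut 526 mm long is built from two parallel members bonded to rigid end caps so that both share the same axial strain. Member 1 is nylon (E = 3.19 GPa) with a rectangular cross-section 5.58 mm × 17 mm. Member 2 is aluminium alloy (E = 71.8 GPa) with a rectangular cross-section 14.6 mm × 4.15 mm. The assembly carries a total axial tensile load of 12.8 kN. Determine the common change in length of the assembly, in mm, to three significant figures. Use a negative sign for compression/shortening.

A_1 = 94.86 mm².
A_2 = 60.59 mm².
Equal strain + equilibrium ⇒ each member carries load in proportion to AE: A₁E₁ = 302600 N, A₂E₂ = 4350000 N, ΣAE = 4653000 N.
δ = PL/ΣAE = 12800·526/4653000 = 1.447 mm.

1.45 mm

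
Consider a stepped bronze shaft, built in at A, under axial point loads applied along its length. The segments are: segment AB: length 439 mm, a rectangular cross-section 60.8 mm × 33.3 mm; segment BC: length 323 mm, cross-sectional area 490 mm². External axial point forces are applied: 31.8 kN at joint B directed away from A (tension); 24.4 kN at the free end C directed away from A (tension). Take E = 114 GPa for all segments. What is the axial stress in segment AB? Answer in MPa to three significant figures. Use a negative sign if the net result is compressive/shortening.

Internal axial forces (sectioning from the free end, tension +): N_BC = 24.4 kN, N_AB = 56.2 kN.
A_AB = 2025 mm².
σ_AB = N_AB/A_AB = 56200/2025 = 27.76 MPa.

27.8 MPa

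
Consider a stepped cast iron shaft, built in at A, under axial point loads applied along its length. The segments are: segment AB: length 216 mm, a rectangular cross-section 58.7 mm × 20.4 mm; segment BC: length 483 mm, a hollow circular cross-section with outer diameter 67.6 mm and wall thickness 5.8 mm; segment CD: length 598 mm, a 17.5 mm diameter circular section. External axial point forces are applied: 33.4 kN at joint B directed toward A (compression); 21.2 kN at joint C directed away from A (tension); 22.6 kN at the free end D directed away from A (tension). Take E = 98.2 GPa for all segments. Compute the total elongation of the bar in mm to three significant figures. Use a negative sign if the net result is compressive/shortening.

0.783 mm

Internal axial forces (sectioning from the free end, tension +): N_CD = 22.6 kN, N_BC = 43.8 kN, N_AB = 10.4 kN.
A_AB = 1197 mm².
A_BC = 1126 mm².
A_CD = 240.5 mm².
δ_AB = 10400·216/(1197·98200) = 0.0191 mm
δ_BC = 43800·483/(1126·98200) = 0.1913 mm
δ_CD = 22600·598/(240.5·98200) = 0.5722 mm
δ = Σδ_i = 0.7826 mm.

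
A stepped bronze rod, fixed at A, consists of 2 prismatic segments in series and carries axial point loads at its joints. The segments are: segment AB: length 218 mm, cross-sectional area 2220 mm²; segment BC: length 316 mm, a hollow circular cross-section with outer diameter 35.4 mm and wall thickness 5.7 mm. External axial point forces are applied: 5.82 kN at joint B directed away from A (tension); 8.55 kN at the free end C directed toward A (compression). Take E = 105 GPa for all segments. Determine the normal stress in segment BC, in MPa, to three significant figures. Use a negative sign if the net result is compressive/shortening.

-16.1 MPa

Internal axial forces (sectioning from the free end, tension +): N_BC = -8.55 kN, N_AB = -2.73 kN.
A_BC = 531.8 mm².
σ_BC = N_BC/A_BC = -8550/531.8 = -16.08 MPa.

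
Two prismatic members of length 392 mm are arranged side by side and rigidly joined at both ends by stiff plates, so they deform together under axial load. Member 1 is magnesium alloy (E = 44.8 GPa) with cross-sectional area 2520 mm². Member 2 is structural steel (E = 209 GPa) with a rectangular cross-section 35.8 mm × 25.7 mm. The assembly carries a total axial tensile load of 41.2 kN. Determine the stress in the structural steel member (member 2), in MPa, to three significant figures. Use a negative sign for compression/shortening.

A_2 = 920.1 mm².
Equal strain + equilibrium ⇒ each member carries load in proportion to AE: A₁E₁ = 112900000 N, A₂E₂ = 192300000 N, ΣAE = 305200000 N.
σ₂ = P·E₂/ΣAE = 41200·209000/305200000 = 28.21 MPa.

28.2 MPa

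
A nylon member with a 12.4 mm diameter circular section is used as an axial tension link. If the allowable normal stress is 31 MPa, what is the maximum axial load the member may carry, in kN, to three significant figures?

3.74 kN

A = 120.8 mm².
P_max = σ_allow · A = 31 · 120.8 = 3744 N = 3.744 kN.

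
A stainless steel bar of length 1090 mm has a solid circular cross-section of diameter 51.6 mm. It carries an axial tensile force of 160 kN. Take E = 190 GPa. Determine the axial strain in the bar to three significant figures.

4.03e-04

A = 2091 mm².
σ = N/A = 76.51 MPa; ε = σ/E = 76.51/190000 = 4.027e-04.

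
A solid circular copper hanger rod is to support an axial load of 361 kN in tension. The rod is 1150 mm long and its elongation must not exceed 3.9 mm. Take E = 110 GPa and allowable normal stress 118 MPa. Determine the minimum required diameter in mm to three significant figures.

Required area A ≥ P/σ_allow = 361000/118 = 3059 mm².
For a solid circular section, d ≥ √(4A/π) = 62.41 mm.
Elongation limit: A ≥ PL/(Eδ_allow) = 361000·1150/(110000·3.9) = 967.7 mm² ⇒ d ≥ 35.1 mm.
The stress limit governs.

62.4 mm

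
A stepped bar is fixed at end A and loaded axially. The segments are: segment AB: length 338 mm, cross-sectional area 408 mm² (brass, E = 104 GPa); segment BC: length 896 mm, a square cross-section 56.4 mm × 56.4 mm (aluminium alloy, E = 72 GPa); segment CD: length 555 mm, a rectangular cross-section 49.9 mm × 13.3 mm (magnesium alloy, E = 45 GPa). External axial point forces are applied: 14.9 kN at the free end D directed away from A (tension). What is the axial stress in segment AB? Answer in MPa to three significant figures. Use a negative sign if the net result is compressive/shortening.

Internal axial forces (sectioning from the free end, tension +): N_CD = 14.9 kN, N_BC = 14.9 kN, N_AB = 14.9 kN.
σ_AB = N_AB/A_AB = 14900/408 = 36.52 MPa.

36.5 MPa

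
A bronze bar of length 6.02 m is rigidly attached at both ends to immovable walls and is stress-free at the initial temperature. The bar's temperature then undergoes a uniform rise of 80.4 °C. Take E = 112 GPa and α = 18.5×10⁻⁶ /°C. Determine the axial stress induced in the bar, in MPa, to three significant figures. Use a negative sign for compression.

Free thermal expansion αLΔT = 18.5e-6 · 6020 · 80.4 = 8.954 mm.
The walls impose strain ε = −(8.954)/6020 = -1.4874e-03; σ = Eε = 112000 · -1.4874e-03 = -166.6 MPa.

-167 MPa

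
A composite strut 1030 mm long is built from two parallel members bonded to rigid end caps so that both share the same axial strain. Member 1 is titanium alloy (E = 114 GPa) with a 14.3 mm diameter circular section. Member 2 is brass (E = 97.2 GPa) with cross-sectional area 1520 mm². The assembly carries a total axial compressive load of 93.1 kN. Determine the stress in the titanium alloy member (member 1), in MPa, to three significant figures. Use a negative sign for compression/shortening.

-63.9 MPa

A_1 = 160.6 mm².
Equal strain + equilibrium ⇒ each member carries load in proportion to AE: A₁E₁ = 18310000 N, A₂E₂ = 147700000 N, ΣAE = 166100000 N.
σ₁ = P·E₁/ΣAE = -93100·114000/166100000 = -63.92 MPa.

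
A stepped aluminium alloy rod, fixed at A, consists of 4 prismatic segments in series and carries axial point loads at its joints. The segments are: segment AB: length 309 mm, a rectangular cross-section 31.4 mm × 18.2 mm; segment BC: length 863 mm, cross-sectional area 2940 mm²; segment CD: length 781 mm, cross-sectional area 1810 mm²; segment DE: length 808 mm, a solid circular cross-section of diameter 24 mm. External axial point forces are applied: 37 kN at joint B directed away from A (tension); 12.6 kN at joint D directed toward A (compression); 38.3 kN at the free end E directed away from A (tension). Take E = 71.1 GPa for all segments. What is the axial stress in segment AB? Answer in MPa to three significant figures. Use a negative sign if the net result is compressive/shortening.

110 MPa

Internal axial forces (sectioning from the free end, tension +): N_DE = 38.3 kN, N_CD = 25.7 kN, N_BC = 25.7 kN, N_AB = 62.7 kN.
A_AB = 571.5 mm².
σ_AB = N_AB/A_AB = 62700/571.5 = 109.7 MPa.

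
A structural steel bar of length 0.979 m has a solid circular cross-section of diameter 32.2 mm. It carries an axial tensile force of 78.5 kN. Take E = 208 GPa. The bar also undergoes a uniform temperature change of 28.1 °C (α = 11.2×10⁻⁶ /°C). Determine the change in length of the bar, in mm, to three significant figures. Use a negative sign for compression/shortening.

A = 814.3 mm².
δ_mech = NL/(AE) = 78500·979/(814.3·208000) = 0.4537 mm.
δ_thermal = αLΔT = 11.2e-6·979·28.1 = 0.3081 mm.
δ = δ_mech + δ_thermal = 0.7618 mm.

0.762 mm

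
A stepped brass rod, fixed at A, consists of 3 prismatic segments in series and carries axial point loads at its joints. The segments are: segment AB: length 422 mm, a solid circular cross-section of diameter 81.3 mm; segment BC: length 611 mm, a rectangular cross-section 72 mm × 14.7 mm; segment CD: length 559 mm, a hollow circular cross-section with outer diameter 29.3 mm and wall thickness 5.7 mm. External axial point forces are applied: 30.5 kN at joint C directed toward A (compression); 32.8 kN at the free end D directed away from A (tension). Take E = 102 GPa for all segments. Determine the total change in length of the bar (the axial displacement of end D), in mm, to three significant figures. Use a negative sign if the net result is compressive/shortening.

0.440 mm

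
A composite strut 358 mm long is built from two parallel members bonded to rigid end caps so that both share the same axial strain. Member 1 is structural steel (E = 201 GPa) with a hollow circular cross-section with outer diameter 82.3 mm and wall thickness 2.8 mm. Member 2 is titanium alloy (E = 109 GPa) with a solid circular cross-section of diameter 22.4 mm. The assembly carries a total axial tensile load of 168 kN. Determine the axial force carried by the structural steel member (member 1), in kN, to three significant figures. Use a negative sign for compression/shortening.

A_1 = 699.3 mm².
A_2 = 394.1 mm².
Equal strain + equilibrium ⇒ each member carries load in proportion to AE: A₁E₁ = 140600000 N, A₂E₂ = 42950000 N, ΣAE = 183500000 N.
F₁ = P·A₁E₁/ΣAE = 168000·140600000/183500000 = 128700 N.

129 kN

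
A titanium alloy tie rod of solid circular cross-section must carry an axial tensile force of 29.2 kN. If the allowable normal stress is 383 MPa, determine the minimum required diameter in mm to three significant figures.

Required area A ≥ P/σ_allow = 29200/383 = 76.24 mm².
For a solid circular section, d ≥ √(4A/π) = 9.853 mm.

9.85 mm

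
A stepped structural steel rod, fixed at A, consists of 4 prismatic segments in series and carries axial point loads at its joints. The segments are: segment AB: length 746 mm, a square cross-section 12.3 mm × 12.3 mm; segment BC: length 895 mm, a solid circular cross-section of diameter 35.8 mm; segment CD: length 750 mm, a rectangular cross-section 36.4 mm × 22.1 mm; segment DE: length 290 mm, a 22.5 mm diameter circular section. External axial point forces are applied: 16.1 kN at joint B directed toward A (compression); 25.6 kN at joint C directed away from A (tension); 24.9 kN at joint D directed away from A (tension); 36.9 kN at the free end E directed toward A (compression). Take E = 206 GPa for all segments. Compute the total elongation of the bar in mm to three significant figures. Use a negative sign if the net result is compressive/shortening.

-0.186 mm

Internal axial forces (sectioning from the free end, tension +): N_DE = -36.9 kN, N_CD = -12 kN, N_BC = 13.6 kN, N_AB = -2.5 kN.
A_AB = 151.3 mm².
A_BC = 1007 mm².
A_CD = 804.4 mm².
A_DE = 397.6 mm².
δ_AB = -2500·746/(151.3·206000) = -0.05984 mm
δ_BC = 13600·895/(1007·206000) = 0.0587 mm
δ_CD = -12000·750/(804.4·206000) = -0.05431 mm
δ_DE = -36900·290/(397.6·206000) = -0.1306 mm
δ = Σδ_i = -0.1861 mm.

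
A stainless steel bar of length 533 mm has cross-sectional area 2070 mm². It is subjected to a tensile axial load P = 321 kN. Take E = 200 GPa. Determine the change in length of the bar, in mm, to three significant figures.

0.413 mm

δ_mech = NL/(AE) = 321000·533/(2070·200000) = 0.4133 mm.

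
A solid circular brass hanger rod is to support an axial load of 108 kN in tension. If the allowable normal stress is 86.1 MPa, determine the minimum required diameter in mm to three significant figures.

Required area A ≥ P/σ_allow = 108000/86.1 = 1254 mm².
For a solid circular section, d ≥ √(4A/π) = 39.96 mm.

40.0 mm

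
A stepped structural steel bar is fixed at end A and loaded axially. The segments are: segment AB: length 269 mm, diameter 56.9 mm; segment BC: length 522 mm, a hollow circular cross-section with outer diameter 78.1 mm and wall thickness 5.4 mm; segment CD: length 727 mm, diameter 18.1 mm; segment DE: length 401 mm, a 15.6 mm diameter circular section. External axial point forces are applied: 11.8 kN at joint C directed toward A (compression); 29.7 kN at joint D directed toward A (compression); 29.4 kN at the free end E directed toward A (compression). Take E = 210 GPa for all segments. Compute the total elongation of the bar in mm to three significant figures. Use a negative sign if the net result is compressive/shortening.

Internal axial forces (sectioning from the free end, tension +): N_DE = -29.4 kN, N_CD = -59.1 kN, N_BC = -70.9 kN, N_AB = -70.9 kN.
A_AB = 2543 mm².
A_BC = 1233 mm².
A_CD = 257.3 mm².
A_DE = 191.1 mm².
δ_AB = -70900·269/(2543·210000) = -0.03572 mm
δ_BC = -70900·522/(1233·210000) = -0.1429 mm
δ_CD = -59100·727/(257.3·210000) = -0.7952 mm
δ_DE = -29400·401/(191.1·210000) = -0.2937 mm
δ = Σδ_i = -1.267 mm.

-1.27 mm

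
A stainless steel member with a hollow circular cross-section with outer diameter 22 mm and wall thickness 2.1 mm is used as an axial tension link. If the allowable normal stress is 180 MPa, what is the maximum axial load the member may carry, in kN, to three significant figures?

23.6 kN

A = 131.3 mm².
P_max = σ_allow · A = 180 · 131.3 = 23630 N = 23.63 kN.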